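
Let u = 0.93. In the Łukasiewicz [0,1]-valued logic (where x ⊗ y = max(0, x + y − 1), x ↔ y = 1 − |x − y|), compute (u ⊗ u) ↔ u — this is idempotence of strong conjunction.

0.93

u ⊗ u = max(0, 0.93 + 0.93 − 1) = max(0, 0.86) = 0.86
(u ⊗ u) ↔ u = 1 − |0.86 − 0.93| = 1 − 0.07 = 0.93
(The value 0.93 < 1 shows this instance is not satisfied; fails in Ł∞ since a ⊗ a = max(0, 2a−1) ≠ a in general.)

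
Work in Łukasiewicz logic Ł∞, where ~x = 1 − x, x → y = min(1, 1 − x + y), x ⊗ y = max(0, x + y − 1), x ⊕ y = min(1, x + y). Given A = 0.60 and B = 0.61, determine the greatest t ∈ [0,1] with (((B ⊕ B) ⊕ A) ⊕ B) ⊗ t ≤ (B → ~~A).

0.99

B ⊕ B = min(1, 0.61 + 0.61) = min(1, 1.22) = 1.00
(B ⊕ B) ⊕ A = min(1, 1.00 + 0.60) = min(1, 1.60) = 1.00
((B ⊕ B) ⊕ A) ⊕ B = min(1, 1.00 + 0.61) = min(1, 1.61) = 1.00
So the left factor is ((B ⊕ B) ⊕ A) ⊕ B = 1.00.
~A = 1 − 0.60 = 0.40
~~A = 1 − 0.40 = 0.60
B → ~~A = min(1, 1 − 0.61 + 0.60) = min(1, 0.99) = 0.99
So the right-hand bound is B → ~~A = 0.99.
The residuum of the Łukasiewicz t-norm gives the supremum: min(1, 1 − 1.00 + 0.99).
1 − 1.00 + 0.99 = 0.99, so t = min(1, 0.99) = 0.99.
Check: 1.00 ⊗ 0.99 = max(0, 0.99) = 0.99 ≤ 0.99.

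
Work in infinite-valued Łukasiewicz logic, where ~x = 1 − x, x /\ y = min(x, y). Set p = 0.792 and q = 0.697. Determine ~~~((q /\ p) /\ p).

q /\ p = min(0.697, 0.792) = 0.697
(q /\ p) /\ p = min(0.697, 0.792) = 0.697
~((q /\ p) /\ p) = 1 − 0.697 = 0.303
~~((q /\ p) /\ p) = 1 − 0.303 = 0.697
~~~((q /\ p) /\ p) = 1 − 0.697 = 0.303

0.303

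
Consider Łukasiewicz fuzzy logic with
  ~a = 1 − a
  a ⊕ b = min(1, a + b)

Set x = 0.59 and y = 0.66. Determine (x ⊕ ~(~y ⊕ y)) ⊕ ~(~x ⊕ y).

~y = 1 − 0.66 = 0.34
~y ⊕ y = min(1, 0.34 + 0.66) = min(1, 1.00) = 1.00
~(~y ⊕ y) = 1 − 1.00 = 0.00
x ⊕ ~(~y ⊕ y) = min(1, 0.59 + 0.00) = min(1, 0.59) = 0.59
~x = 1 − 0.59 = 0.41
~x ⊕ y = min(1, 0.41 + 0.66) = min(1, 1.07) = 1.00
~(~x ⊕ y) = 1 − 1.00 = 0.00
(x ⊕ ~(~y ⊕ y)) ⊕ ~(~x ⊕ y) = min(1, 0.59 + 0.00) = min(1, 0.59) = 0.59

0.59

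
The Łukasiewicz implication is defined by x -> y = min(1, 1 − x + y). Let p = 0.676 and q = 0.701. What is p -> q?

p -> q = min(1, 1 − 0.676 + 0.701) = min(1, 1.025) = 1.000
For comparison, the Gödel implication (1 if x ≤ y else y) would give 1.000.

1.000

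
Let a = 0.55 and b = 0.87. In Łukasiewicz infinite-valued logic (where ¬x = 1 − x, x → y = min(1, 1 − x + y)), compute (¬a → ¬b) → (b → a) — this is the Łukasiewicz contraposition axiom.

¬a = 1 − 0.55 = 0.45
¬b = 1 − 0.87 = 0.13
¬a → ¬b = min(1, 1 − 0.45 + 0.13) = min(1, 0.68) = 0.68
b → a = min(1, 1 − 0.87 + 0.55) = min(1, 0.68) = 0.68
(¬a → ¬b) → (b → a) = min(1, 1 − 0.68 + 0.68) = min(1, 1.00) = 1.00
(As expected: an axiom of Ł∞, always 1.)

1.00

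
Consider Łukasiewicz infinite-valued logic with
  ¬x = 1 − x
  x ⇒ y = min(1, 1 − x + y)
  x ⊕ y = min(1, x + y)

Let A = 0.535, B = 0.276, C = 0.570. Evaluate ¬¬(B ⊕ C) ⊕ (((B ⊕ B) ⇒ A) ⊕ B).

B ⊕ C = min(1, 0.276 + 0.570) = min(1, 0.846) = 0.846
¬(B ⊕ C) = 1 − 0.846 = 0.154
¬¬(B ⊕ C) = 1 − 0.154 = 0.846
B ⊕ B = min(1, 0.276 + 0.276) = min(1, 0.552) = 0.552
(B ⊕ B) ⇒ A = min(1, 1 − 0.552 + 0.535) = min(1, 0.983) = 0.983
((B ⊕ B) ⇒ A) ⊕ B = min(1, 0.983 + 0.276) = min(1, 1.259) = 1.000
¬¬(B ⊕ C) ⊕ (((B ⊕ B) ⇒ A) ⊕ B) = min(1, 0.846 + 1.000) = min(1, 1.846) = 1.000

1.000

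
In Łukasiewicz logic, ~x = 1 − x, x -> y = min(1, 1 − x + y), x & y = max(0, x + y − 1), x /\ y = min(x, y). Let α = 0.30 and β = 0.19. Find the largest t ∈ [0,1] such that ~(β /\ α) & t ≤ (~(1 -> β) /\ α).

β /\ α = min(0.19, 0.30) = 0.19
~(β /\ α) = 1 − 0.19 = 0.81
So the left factor is ~(β /\ α) = 0.81.
1 -> β = min(1, 1 − 1.00 + 0.19) = min(1, 0.19) = 0.19
~(1 -> β) = 1 − 0.19 = 0.81
~(1 -> β) /\ α = min(0.81, 0.30) = 0.30
So the right-hand bound is ~(1 -> β) /\ α = 0.30.
The residuum of the Łukasiewicz t-norm gives the supremum: min(1, 1 − 0.81 + 0.30).
1 − 0.81 + 0.30 = 0.49, so t = min(1, 0.49) = 0.49.
Check: 0.81 & 0.49 = max(0, 0.30) = 0.30 ≤ 0.30.

0.49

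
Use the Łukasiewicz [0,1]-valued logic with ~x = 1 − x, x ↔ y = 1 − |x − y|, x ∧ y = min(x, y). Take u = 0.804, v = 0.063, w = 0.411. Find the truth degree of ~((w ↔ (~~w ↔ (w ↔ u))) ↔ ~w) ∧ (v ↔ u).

~w = 1 − 0.411 = 0.589
~~w = 1 − 0.589 = 0.411
w ↔ u = 1 − |0.411 − 0.804| = 1 − 0.393 = 0.607
~~w ↔ (w ↔ u) = 1 − |0.411 − 0.607| = 1 − 0.196 = 0.804
w ↔ (~~w ↔ (w ↔ u)) = 1 − |0.411 − 0.804| = 1 − 0.393 = 0.607
(w ↔ (~~w ↔ (w ↔ u))) ↔ ~w = 1 − |0.607 − 0.589| = 1 − 0.018 = 0.982
~((w ↔ (~~w ↔ (w ↔ u))) ↔ ~w) = 1 − 0.982 = 0.018
v ↔ u = 1 − |0.063 − 0.804| = 1 − 0.741 = 0.259
~((w ↔ (~~w ↔ (w ↔ u))) ↔ ~w) ∧ (v ↔ u) = min(0.018, 0.259) = 0.018

0.018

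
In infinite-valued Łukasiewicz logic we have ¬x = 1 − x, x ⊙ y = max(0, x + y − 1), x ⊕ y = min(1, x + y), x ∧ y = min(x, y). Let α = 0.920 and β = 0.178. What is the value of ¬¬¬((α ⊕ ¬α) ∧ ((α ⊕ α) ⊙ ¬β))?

0.178

¬α = 1 − 0.920 = 0.080
α ⊕ ¬α = min(1, 0.920 + 0.080) = min(1, 1.000) = 1.000
α ⊕ α = min(1, 0.920 + 0.920) = min(1, 1.840) = 1.000
¬β = 1 − 0.178 = 0.822
(α ⊕ α) ⊙ ¬β = max(0, 1.000 + 0.822 − 1) = max(0, 0.822) = 0.822
(α ⊕ ¬α) ∧ ((α ⊕ α) ⊙ ¬β) = min(1.000, 0.822) = 0.822
¬((α ⊕ ¬α) ∧ ((α ⊕ α) ⊙ ¬β)) = 1 − 0.822 = 0.178
¬¬((α ⊕ ¬α) ∧ ((α ⊕ α) ⊙ ¬β)) = 1 − 0.178 = 0.822
¬¬¬((α ⊕ ¬α) ∧ ((α ⊕ α) ⊙ ¬β)) = 1 − 0.822 = 0.178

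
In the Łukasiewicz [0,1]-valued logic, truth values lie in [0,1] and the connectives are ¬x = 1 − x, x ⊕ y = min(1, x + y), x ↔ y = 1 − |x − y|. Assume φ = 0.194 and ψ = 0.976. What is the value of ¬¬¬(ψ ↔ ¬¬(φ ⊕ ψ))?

0.024

φ ⊕ ψ = min(1, 0.194 + 0.976) = min(1, 1.170) = 1.000
¬(φ ⊕ ψ) = 1 − 1.000 = 0.000
¬¬(φ ⊕ ψ) = 1 − 0.000 = 1.000
ψ ↔ ¬¬(φ ⊕ ψ) = 1 − |0.976 − 1.000| = 1 − 0.024 = 0.976
¬(ψ ↔ ¬¬(φ ⊕ ψ)) = 1 − 0.976 = 0.024
¬¬(ψ ↔ ¬¬(φ ⊕ ψ)) = 1 − 0.024 = 0.976
¬¬¬(ψ ↔ ¬¬(φ ⊕ ψ)) = 1 − 0.976 = 0.024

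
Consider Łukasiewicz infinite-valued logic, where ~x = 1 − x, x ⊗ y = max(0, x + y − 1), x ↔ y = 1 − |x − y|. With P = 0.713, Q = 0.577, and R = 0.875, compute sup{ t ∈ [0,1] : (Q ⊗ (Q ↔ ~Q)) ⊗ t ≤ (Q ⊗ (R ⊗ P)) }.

~Q = 1 − 0.577 = 0.423
Q ↔ ~Q = 1 − |0.577 − 0.423| = 1 − 0.154 = 0.846
Q ⊗ (Q ↔ ~Q) = max(0, 0.577 + 0.846 − 1) = max(0, 0.423) = 0.423
So the left factor is Q ⊗ (Q ↔ ~Q) = 0.423.
R ⊗ P = max(0, 0.875 + 0.713 − 1) = max(0, 0.588) = 0.588
Q ⊗ (R ⊗ P) = max(0, 0.577 + 0.588 − 1) = max(0, 0.165) = 0.165
So the right-hand bound is Q ⊗ (R ⊗ P) = 0.165.
The residuum of the Łukasiewicz t-norm gives the supremum: min(1, 1 − 0.423 + 0.165).
1 − 0.423 + 0.165 = 0.742, so t = min(1, 0.742) = 0.742.
Check: 0.423 ⊗ 0.742 = max(0, 0.165) = 0.165 ≤ 0.165.

0.742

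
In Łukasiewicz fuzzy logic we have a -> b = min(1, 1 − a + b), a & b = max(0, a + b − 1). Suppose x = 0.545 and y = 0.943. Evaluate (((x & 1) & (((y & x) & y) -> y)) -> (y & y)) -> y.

x & 1 = max(0, 0.545 + 1.000 − 1) = max(0, 0.545) = 0.545
y & x = max(0, 0.943 + 0.545 − 1) = max(0, 0.488) = 0.488
(y & x) & y = max(0, 0.488 + 0.943 − 1) = max(0, 0.431) = 0.431
((y & x) & y) -> y = min(1, 1 − 0.431 + 0.943) = min(1, 1.512) = 1.000
(x & 1) & (((y & x) & y) -> y) = max(0, 0.545 + 1.000 − 1) = max(0, 0.545) = 0.545
y & y = max(0, 0.943 + 0.943 − 1) = max(0, 0.886) = 0.886
((x & 1) & (((y & x) & y) -> y)) -> (y & y) = min(1, 1 − 0.545 + 0.886) = min(1, 1.341) = 1.000
(((x & 1) & (((y & x) & y) -> y)) -> (y & y)) -> y = min(1, 1 − 1.000 + 0.943) = min(1, 0.943) = 0.943

0.943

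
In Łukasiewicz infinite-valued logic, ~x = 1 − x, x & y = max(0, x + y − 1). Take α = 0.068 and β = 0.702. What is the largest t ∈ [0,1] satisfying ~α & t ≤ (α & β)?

0.068

~α = 1 − 0.068 = 0.932
So the left factor is ~α = 0.932.
α & β = max(0, 0.068 + 0.702 − 1) = max(0, -0.230) = 0.000
So the right-hand bound is α & β = 0.000.
The residuum of the Łukasiewicz t-norm gives the supremum: min(1, 1 − 0.932 + 0.000).
1 − 0.932 + 0.000 = 0.068, so t = min(1, 0.068) = 0.068.
Check: 0.932 & 0.068 = max(0, 0.000) = 0.000 ≤ 0.000.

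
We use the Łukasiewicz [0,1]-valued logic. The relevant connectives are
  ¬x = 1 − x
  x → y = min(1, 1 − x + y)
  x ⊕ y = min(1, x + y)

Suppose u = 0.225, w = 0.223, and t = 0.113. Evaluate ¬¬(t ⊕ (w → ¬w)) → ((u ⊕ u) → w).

0.773

¬w = 1 − 0.223 = 0.777
w → ¬w = min(1, 1 − 0.223 + 0.777) = min(1, 1.554) = 1.000
t ⊕ (w → ¬w) = min(1, 0.113 + 1.000) = min(1, 1.113) = 1.000
¬(t ⊕ (w → ¬w)) = 1 − 1.000 = 0.000
¬¬(t ⊕ (w → ¬w)) = 1 − 0.000 = 1.000
u ⊕ u = min(1, 0.225 + 0.225) = min(1, 0.450) = 0.450
(u ⊕ u) → w = min(1, 1 − 0.450 + 0.223) = min(1, 0.773) = 0.773
¬¬(t ⊕ (w → ¬w)) → ((u ⊕ u) → w) = min(1, 1 − 1.000 + 0.773) = min(1, 0.773) = 0.773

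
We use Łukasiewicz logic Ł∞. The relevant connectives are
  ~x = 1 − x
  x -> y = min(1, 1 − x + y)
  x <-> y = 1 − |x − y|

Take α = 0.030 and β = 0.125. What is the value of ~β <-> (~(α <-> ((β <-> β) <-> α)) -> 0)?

0.875

~β = 1 − 0.125 = 0.875
β <-> β = 1 − |0.125 − 0.125| = 1 − 0.000 = 1.000
(β <-> β) <-> α = 1 − |1.000 − 0.030| = 1 − 0.970 = 0.030
α <-> ((β <-> β) <-> α) = 1 − |0.030 − 0.030| = 1 − 0.000 = 1.000
~(α <-> ((β <-> β) <-> α)) = 1 − 1.000 = 0.000
~(α <-> ((β <-> β) <-> α)) -> 0 = min(1, 1 − 0.000 + 0.000) = min(1, 1.000) = 1.000
~β <-> (~(α <-> ((β <-> β) <-> α)) -> 0) = 1 − |0.875 − 1.000| = 1 − 0.125 = 0.875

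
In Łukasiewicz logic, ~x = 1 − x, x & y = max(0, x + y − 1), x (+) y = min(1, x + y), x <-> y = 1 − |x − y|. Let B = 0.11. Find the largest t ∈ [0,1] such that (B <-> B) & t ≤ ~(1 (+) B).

B <-> B = 1 − |0.11 − 0.11| = 1 − 0.00 = 1.00
So the left factor is B <-> B = 1.00.
1 (+) B = min(1, 1.00 + 0.11) = min(1, 1.11) = 1.00
~(1 (+) B) = 1 − 1.00 = 0.00
So the right-hand bound is ~(1 (+) B) = 0.00.
The residuum of the Łukasiewicz t-norm gives the supremum: min(1, 1 − 1.00 + 0.00).
1 − 1.00 + 0.00 = 0.00, so t = min(1, 0.00) = 0.00.
Check: 1.00 & 0.00 = max(0, 0.00) = 0.00 ≤ 0.00.

0.00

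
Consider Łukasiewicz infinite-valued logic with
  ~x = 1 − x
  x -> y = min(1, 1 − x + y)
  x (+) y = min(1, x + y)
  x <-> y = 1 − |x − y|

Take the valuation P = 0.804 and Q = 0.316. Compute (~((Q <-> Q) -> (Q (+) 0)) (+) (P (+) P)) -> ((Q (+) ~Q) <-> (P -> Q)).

Q <-> Q = 1 − |0.316 − 0.316| = 1 − 0.000 = 1.000
Q (+) 0 = min(1, 0.316 + 0.000) = min(1, 0.316) = 0.316
(Q <-> Q) -> (Q (+) 0) = min(1, 1 − 1.000 + 0.316) = min(1, 0.316) = 0.316
~((Q <-> Q) -> (Q (+) 0)) = 1 − 0.316 = 0.684
P (+) P = min(1, 0.804 + 0.804) = min(1, 1.608) = 1.000
~((Q <-> Q) -> (Q (+) 0)) (+) (P (+) P) = min(1, 0.684 + 1.000) = min(1, 1.684) = 1.000
~Q = 1 − 0.316 = 0.684
Q (+) ~Q = min(1, 0.316 + 0.684) = min(1, 1.000) = 1.000
P -> Q = min(1, 1 − 0.804 + 0.316) = min(1, 0.512) = 0.512
(Q (+) ~Q) <-> (P -> Q) = 1 − |1.000 − 0.512| = 1 − 0.488 = 0.512
(~((Q <-> Q) -> (Q (+) 0)) (+) (P (+) P)) -> ((Q (+) ~Q) <-> (P -> Q)) = min(1, 1 − 1.000 + 0.512) = min(1, 0.512) = 0.512

0.512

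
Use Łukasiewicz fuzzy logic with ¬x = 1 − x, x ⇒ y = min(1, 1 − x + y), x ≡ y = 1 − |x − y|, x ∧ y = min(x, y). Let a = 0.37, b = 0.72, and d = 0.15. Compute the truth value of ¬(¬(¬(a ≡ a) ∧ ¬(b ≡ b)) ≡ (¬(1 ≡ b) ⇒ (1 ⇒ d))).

0.13

a ≡ a = 1 − |0.37 − 0.37| = 1 − 0.00 = 1.00
¬(a ≡ a) = 1 − 1.00 = 0.00
b ≡ b = 1 − |0.72 − 0.72| = 1 − 0.00 = 1.00
¬(b ≡ b) = 1 − 1.00 = 0.00
¬(a ≡ a) ∧ ¬(b ≡ b) = min(0.00, 0.00) = 0.00
¬(¬(a ≡ a) ∧ ¬(b ≡ b)) = 1 − 0.00 = 1.00
1 ≡ b = 1 − |1.00 − 0.72| = 1 − 0.28 = 0.72
¬(1 ≡ b) = 1 − 0.72 = 0.28
1 ⇒ d = min(1, 1 − 1.00 + 0.15) = min(1, 0.15) = 0.15
¬(1 ≡ b) ⇒ (1 ⇒ d) = min(1, 1 − 0.28 + 0.15) = min(1, 0.87) = 0.87
¬(¬(a ≡ a) ∧ ¬(b ≡ b)) ≡ (¬(1 ≡ b) ⇒ (1 ⇒ d)) = 1 − |1.00 − 0.87| = 1 − 0.13 = 0.87
¬(¬(¬(a ≡ a) ∧ ¬(b ≡ b)) ≡ (¬(1 ≡ b) ⇒ (1 ⇒ d))) = 1 − 0.87 = 0.13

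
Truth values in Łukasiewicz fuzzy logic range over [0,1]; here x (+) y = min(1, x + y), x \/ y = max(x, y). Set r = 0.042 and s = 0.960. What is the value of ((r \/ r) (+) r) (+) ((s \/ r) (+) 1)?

r \/ r = max(0.042, 0.042) = 0.042
(r \/ r) (+) r = min(1, 0.042 + 0.042) = min(1, 0.084) = 0.084
s \/ r = max(0.960, 0.042) = 0.960
(s \/ r) (+) 1 = min(1, 0.960 + 1.000) = min(1, 1.960) = 1.000
((r \/ r) (+) r) (+) ((s \/ r) (+) 1) = min(1, 0.084 + 1.000) = min(1, 1.084) = 1.000

1.000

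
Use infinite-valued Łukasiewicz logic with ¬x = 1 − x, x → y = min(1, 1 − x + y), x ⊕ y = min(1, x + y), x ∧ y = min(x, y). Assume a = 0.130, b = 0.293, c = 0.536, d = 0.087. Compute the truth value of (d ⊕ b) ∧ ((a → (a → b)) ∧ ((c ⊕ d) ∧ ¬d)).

d ⊕ b = min(1, 0.087 + 0.293) = min(1, 0.380) = 0.380
a → b = min(1, 1 − 0.130 + 0.293) = min(1, 1.163) = 1.000
a → (a → b) = min(1, 1 − 0.130 + 1.000) = min(1, 1.870) = 1.000
c ⊕ d = min(1, 0.536 + 0.087) = min(1, 0.623) = 0.623
¬d = 1 − 0.087 = 0.913
(c ⊕ d) ∧ ¬d = min(0.623, 0.913) = 0.623
(a → (a → b)) ∧ ((c ⊕ d) ∧ ¬d) = min(1.000, 0.623) = 0.623
(d ⊕ b) ∧ ((a → (a → b)) ∧ ((c ⊕ d) ∧ ¬d)) = min(0.380, 0.623) = 0.380

0.380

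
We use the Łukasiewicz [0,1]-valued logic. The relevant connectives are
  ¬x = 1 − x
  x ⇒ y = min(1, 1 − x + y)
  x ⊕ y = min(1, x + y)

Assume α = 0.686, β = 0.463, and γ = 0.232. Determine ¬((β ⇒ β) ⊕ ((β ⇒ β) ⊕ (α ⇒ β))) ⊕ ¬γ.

0.768

β ⇒ β = min(1, 1 − 0.463 + 0.463) = min(1, 1.000) = 1.000
α ⇒ β = min(1, 1 − 0.686 + 0.463) = min(1, 0.777) = 0.777
(β ⇒ β) ⊕ (α ⇒ β) = min(1, 1.000 + 0.777) = min(1, 1.777) = 1.000
(β ⇒ β) ⊕ ((β ⇒ β) ⊕ (α ⇒ β)) = min(1, 1.000 + 1.000) = min(1, 2.000) = 1.000
¬((β ⇒ β) ⊕ ((β ⇒ β) ⊕ (α ⇒ β))) = 1 − 1.000 = 0.000
¬γ = 1 − 0.232 = 0.768
¬((β ⇒ β) ⊕ ((β ⇒ β) ⊕ (α ⇒ β))) ⊕ ¬γ = min(1, 0.000 + 0.768) = min(1, 0.768) = 0.768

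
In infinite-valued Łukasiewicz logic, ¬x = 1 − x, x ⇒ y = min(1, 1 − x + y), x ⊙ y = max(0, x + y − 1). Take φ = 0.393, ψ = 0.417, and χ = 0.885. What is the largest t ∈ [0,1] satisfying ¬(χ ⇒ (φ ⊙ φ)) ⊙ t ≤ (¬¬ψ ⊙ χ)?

0.417

φ ⊙ φ = max(0, 0.393 + 0.393 − 1) = max(0, -0.214) = 0.000
χ ⇒ (φ ⊙ φ) = min(1, 1 − 0.885 + 0.000) = min(1, 0.115) = 0.115
¬(χ ⇒ (φ ⊙ φ)) = 1 − 0.115 = 0.885
So the left factor is ¬(χ ⇒ (φ ⊙ φ)) = 0.885.
¬ψ = 1 − 0.417 = 0.583
¬¬ψ = 1 − 0.583 = 0.417
¬¬ψ ⊙ χ = max(0, 0.417 + 0.885 − 1) = max(0, 0.302) = 0.302
So the right-hand bound is ¬¬ψ ⊙ χ = 0.302.
The residuum of the Łukasiewicz t-norm gives the supremum: min(1, 1 − 0.885 + 0.302).
1 − 0.885 + 0.302 = 0.417, so t = min(1, 0.417) = 0.417.
Check: 0.885 ⊙ 0.417 = max(0, 0.302) = 0.302 ≤ 0.302.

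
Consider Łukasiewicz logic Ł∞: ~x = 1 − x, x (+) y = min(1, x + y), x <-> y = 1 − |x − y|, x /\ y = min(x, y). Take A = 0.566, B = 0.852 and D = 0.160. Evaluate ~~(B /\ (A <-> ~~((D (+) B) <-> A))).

D (+) B = min(1, 0.160 + 0.852) = min(1, 1.012) = 1.000
(D (+) B) <-> A = 1 − |1.000 − 0.566| = 1 − 0.434 = 0.566
~((D (+) B) <-> A) = 1 − 0.566 = 0.434
~~((D (+) B) <-> A) = 1 − 0.434 = 0.566
A <-> ~~((D (+) B) <-> A) = 1 − |0.566 − 0.566| = 1 − 0.000 = 1.000
B /\ (A <-> ~~((D (+) B) <-> A)) = min(0.852, 1.000) = 0.852
~(B /\ (A <-> ~~((D (+) B) <-> A))) = 1 − 0.852 = 0.148
~~(B /\ (A <-> ~~((D (+) B) <-> A))) = 1 − 0.148 = 0.852

0.852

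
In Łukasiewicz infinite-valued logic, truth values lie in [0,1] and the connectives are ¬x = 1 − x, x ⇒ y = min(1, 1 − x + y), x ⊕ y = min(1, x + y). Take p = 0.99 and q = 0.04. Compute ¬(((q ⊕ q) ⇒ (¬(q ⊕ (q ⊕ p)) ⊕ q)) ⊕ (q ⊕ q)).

0.00

q ⊕ q = min(1, 0.04 + 0.04) = min(1, 0.08) = 0.08
q ⊕ p = min(1, 0.04 + 0.99) = min(1, 1.03) = 1.00
q ⊕ (q ⊕ p) = min(1, 0.04 + 1.00) = min(1, 1.04) = 1.00
¬(q ⊕ (q ⊕ p)) = 1 − 1.00 = 0.00
¬(q ⊕ (q ⊕ p)) ⊕ q = min(1, 0.00 + 0.04) = min(1, 0.04) = 0.04
(q ⊕ q) ⇒ (¬(q ⊕ (q ⊕ p)) ⊕ q) = min(1, 1 − 0.08 + 0.04) = min(1, 0.96) = 0.96
((q ⊕ q) ⇒ (¬(q ⊕ (q ⊕ p)) ⊕ q)) ⊕ (q ⊕ q) = min(1, 0.96 + 0.08) = min(1, 1.04) = 1.00
¬(((q ⊕ q) ⇒ (¬(q ⊕ (q ⊕ p)) ⊕ q)) ⊕ (q ⊕ q)) = 1 − 1.00 = 0.00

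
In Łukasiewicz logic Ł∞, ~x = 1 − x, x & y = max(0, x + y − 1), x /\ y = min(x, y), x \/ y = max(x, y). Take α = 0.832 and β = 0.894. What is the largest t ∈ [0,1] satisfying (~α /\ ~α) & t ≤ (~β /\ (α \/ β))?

0.938

~α = 1 − 0.832 = 0.168
~α /\ ~α = min(0.168, 0.168) = 0.168
So the left factor is ~α /\ ~α = 0.168.
~β = 1 − 0.894 = 0.106
α \/ β = max(0.832, 0.894) = 0.894
~β /\ (α \/ β) = min(0.106, 0.894) = 0.106
So the right-hand bound is ~β /\ (α \/ β) = 0.106.
The residuum of the Łukasiewicz t-norm gives the supremum: min(1, 1 − 0.168 + 0.106).
1 − 0.168 + 0.106 = 0.938, so t = min(1, 0.938) = 0.938.
Check: 0.168 & 0.938 = max(0, 0.106) = 0.106 ≤ 0.106.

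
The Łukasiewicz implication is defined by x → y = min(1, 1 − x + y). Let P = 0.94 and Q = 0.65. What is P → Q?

P → Q = min(1, 1 − 0.94 + 0.65) = min(1, 0.71) = 0.71
For comparison, the Gödel implication (1 if x ≤ y else y) would give 0.65.

0.71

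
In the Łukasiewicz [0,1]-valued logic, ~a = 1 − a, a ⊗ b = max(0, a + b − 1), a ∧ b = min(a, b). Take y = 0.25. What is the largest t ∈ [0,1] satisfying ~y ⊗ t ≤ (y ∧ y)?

~y = 1 − 0.25 = 0.75
So the left factor is ~y = 0.75.
y ∧ y = min(0.25, 0.25) = 0.25
So the right-hand bound is y ∧ y = 0.25.
The residuum of the Łukasiewicz t-norm gives the supremum: min(1, 1 − 0.75 + 0.25).
1 − 0.75 + 0.25 = 0.50, so t = min(1, 0.50) = 0.50.
Check: 0.75 ⊗ 0.50 = max(0, 0.25) = 0.25 ≤ 0.25.

0.50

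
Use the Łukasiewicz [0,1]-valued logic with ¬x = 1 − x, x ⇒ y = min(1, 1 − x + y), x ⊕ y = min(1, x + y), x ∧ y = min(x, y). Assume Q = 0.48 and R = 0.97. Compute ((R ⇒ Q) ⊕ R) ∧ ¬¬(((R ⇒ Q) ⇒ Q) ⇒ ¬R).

0.06

R ⇒ Q = min(1, 1 − 0.97 + 0.48) = min(1, 0.51) = 0.51
(R ⇒ Q) ⊕ R = min(1, 0.51 + 0.97) = min(1, 1.48) = 1.00
(R ⇒ Q) ⇒ Q = min(1, 1 − 0.51 + 0.48) = min(1, 0.97) = 0.97
¬R = 1 − 0.97 = 0.03
((R ⇒ Q) ⇒ Q) ⇒ ¬R = min(1, 1 − 0.97 + 0.03) = min(1, 0.06) = 0.06
¬(((R ⇒ Q) ⇒ Q) ⇒ ¬R) = 1 − 0.06 = 0.94
¬¬(((R ⇒ Q) ⇒ Q) ⇒ ¬R) = 1 − 0.94 = 0.06
((R ⇒ Q) ⊕ R) ∧ ¬¬(((R ⇒ Q) ⇒ Q) ⇒ ¬R) = min(1.00, 0.06) = 0.06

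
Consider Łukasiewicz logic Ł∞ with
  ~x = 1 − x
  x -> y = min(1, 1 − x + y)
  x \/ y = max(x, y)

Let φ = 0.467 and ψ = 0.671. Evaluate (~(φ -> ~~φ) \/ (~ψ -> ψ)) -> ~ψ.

~φ = 1 − 0.467 = 0.533
~~φ = 1 − 0.533 = 0.467
φ -> ~~φ = min(1, 1 − 0.467 + 0.467) = min(1, 1.000) = 1.000
~(φ -> ~~φ) = 1 − 1.000 = 0.000
~ψ = 1 − 0.671 = 0.329
~ψ -> ψ = min(1, 1 − 0.329 + 0.671) = min(1, 1.342) = 1.000
~(φ -> ~~φ) \/ (~ψ -> ψ) = max(0.000, 1.000) = 1.000
(~(φ -> ~~φ) \/ (~ψ -> ψ)) -> ~ψ = min(1, 1 − 1.000 + 0.329) = min(1, 0.329) = 0.329

0.329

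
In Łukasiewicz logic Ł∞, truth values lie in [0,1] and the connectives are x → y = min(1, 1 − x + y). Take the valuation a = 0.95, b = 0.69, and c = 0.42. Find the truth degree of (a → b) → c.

a → b = min(1, 1 − 0.95 + 0.69) = min(1, 0.74) = 0.74
(a → b) → c = min(1, 1 − 0.74 + 0.42) = min(1, 0.68) = 0.68

0.68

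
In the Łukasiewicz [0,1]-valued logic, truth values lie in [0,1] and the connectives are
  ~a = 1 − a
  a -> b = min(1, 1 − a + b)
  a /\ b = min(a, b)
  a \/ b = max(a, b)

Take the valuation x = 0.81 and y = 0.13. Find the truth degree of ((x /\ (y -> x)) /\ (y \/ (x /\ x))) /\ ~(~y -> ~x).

0.68

y -> x = min(1, 1 − 0.13 + 0.81) = min(1, 1.68) = 1.00
x /\ (y -> x) = min(0.81, 1.00) = 0.81
x /\ x = min(0.81, 0.81) = 0.81
y \/ (x /\ x) = max(0.13, 0.81) = 0.81
(x /\ (y -> x)) /\ (y \/ (x /\ x)) = min(0.81, 0.81) = 0.81
~y = 1 − 0.13 = 0.87
~x = 1 − 0.81 = 0.19
~y -> ~x = min(1, 1 − 0.87 + 0.19) = min(1, 0.32) = 0.32
~(~y -> ~x) = 1 − 0.32 = 0.68
((x /\ (y -> x)) /\ (y \/ (x /\ x))) /\ ~(~y -> ~x) = min(0.81, 0.68) = 0.68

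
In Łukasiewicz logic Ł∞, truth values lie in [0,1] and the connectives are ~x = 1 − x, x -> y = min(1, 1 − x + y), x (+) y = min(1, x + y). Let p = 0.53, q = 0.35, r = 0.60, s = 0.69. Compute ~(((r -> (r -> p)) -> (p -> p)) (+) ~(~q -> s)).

0.00

r -> p = min(1, 1 − 0.60 + 0.53) = min(1, 0.93) = 0.93
r -> (r -> p) = min(1, 1 − 0.60 + 0.93) = min(1, 1.33) = 1.00
p -> p = min(1, 1 − 0.53 + 0.53) = min(1, 1.00) = 1.00
(r -> (r -> p)) -> (p -> p) = min(1, 1 − 1.00 + 1.00) = min(1, 1.00) = 1.00
~q = 1 − 0.35 = 0.65
~q -> s = min(1, 1 − 0.65 + 0.69) = min(1, 1.04) = 1.00
~(~q -> s) = 1 − 1.00 = 0.00
((r -> (r -> p)) -> (p -> p)) (+) ~(~q -> s) = min(1, 1.00 + 0.00) = min(1, 1.00) = 1.00
~(((r -> (r -> p)) -> (p -> p)) (+) ~(~q -> s)) = 1 − 1.00 = 0.00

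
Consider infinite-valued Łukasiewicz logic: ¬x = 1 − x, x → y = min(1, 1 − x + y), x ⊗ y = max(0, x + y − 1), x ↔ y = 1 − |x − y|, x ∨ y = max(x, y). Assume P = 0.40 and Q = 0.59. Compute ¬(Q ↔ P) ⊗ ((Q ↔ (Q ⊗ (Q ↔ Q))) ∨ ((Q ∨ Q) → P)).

0.19

Q ↔ P = 1 − |0.59 − 0.40| = 1 − 0.19 = 0.81
¬(Q ↔ P) = 1 − 0.81 = 0.19
Q ↔ Q = 1 − |0.59 − 0.59| = 1 − 0.00 = 1.00
Q ⊗ (Q ↔ Q) = max(0, 0.59 + 1.00 − 1) = max(0, 0.59) = 0.59
Q ↔ (Q ⊗ (Q ↔ Q)) = 1 − |0.59 − 0.59| = 1 − 0.00 = 1.00
Q ∨ Q = max(0.59, 0.59) = 0.59
(Q ∨ Q) → P = min(1, 1 − 0.59 + 0.40) = min(1, 0.81) = 0.81
(Q ↔ (Q ⊗ (Q ↔ Q))) ∨ ((Q ∨ Q) → P) = max(1.00, 0.81) = 1.00
¬(Q ↔ P) ⊗ ((Q ↔ (Q ⊗ (Q ↔ Q))) ∨ ((Q ∨ Q) → P)) = max(0, 0.19 + 1.00 − 1) = max(0, 0.19) = 0.19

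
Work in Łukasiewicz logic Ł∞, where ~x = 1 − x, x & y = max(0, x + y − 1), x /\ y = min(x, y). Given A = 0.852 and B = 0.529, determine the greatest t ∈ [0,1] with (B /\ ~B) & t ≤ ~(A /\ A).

~B = 1 − 0.529 = 0.471
B /\ ~B = min(0.529, 0.471) = 0.471
So the left factor is B /\ ~B = 0.471.
A /\ A = min(0.852, 0.852) = 0.852
~(A /\ A) = 1 − 0.852 = 0.148
So the right-hand bound is ~(A /\ A) = 0.148.
The residuum of the Łukasiewicz t-norm gives the supremum: min(1, 1 − 0.471 + 0.148).
1 − 0.471 + 0.148 = 0.677, so t = min(1, 0.677) = 0.677.
Check: 0.471 & 0.677 = max(0, 0.148) = 0.148 ≤ 0.148.

0.677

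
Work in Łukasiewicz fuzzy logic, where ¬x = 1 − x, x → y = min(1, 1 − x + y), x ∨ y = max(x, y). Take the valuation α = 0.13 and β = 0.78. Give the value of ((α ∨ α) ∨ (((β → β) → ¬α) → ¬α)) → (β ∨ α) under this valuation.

α ∨ α = max(0.13, 0.13) = 0.13
β → β = min(1, 1 − 0.78 + 0.78) = min(1, 1.00) = 1.00
¬α = 1 − 0.13 = 0.87
(β → β) → ¬α = min(1, 1 − 1.00 + 0.87) = min(1, 0.87) = 0.87
((β → β) → ¬α) → ¬α = min(1, 1 − 0.87 + 0.87) = min(1, 1.00) = 1.00
(α ∨ α) ∨ (((β → β) → ¬α) → ¬α) = max(0.13, 1.00) = 1.00
β ∨ α = max(0.78, 0.13) = 0.78
((α ∨ α) ∨ (((β → β) → ¬α) → ¬α)) → (β ∨ α) = min(1, 1 − 1.00 + 0.78) = min(1, 0.78) = 0.78

0.78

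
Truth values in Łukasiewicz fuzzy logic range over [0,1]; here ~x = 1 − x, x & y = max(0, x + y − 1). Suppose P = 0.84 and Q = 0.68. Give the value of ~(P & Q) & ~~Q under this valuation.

P & Q = max(0, 0.84 + 0.68 − 1) = max(0, 0.52) = 0.52
~(P & Q) = 1 − 0.52 = 0.48
~Q = 1 − 0.68 = 0.32
~~Q = 1 − 0.32 = 0.68
~(P & Q) & ~~Q = max(0, 0.48 + 0.68 − 1) = max(0, 0.16) = 0.16

0.16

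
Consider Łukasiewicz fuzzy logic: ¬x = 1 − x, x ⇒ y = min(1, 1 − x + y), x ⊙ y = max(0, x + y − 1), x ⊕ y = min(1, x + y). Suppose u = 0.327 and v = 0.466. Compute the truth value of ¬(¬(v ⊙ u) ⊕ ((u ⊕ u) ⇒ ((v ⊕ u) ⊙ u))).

0.000

v ⊙ u = max(0, 0.466 + 0.327 − 1) = max(0, -0.207) = 0.000
¬(v ⊙ u) = 1 − 0.000 = 1.000
u ⊕ u = min(1, 0.327 + 0.327) = min(1, 0.654) = 0.654
v ⊕ u = min(1, 0.466 + 0.327) = min(1, 0.793) = 0.793
(v ⊕ u) ⊙ u = max(0, 0.793 + 0.327 − 1) = max(0, 0.120) = 0.120
(u ⊕ u) ⇒ ((v ⊕ u) ⊙ u) = min(1, 1 − 0.654 + 0.120) = min(1, 0.466) = 0.466
¬(v ⊙ u) ⊕ ((u ⊕ u) ⇒ ((v ⊕ u) ⊙ u)) = min(1, 1.000 + 0.466) = min(1, 1.466) = 1.000
¬(¬(v ⊙ u) ⊕ ((u ⊕ u) ⇒ ((v ⊕ u) ⊙ u))) = 1 − 1.000 = 0.000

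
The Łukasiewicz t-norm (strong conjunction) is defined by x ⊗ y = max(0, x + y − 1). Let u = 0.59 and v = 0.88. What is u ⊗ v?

u ⊗ v = max(0, 0.59 + 0.88 − 1) = max(0, 0.47) = 0.47
For comparison, the Gödel (minimum) t-norm min(x, y) would give 0.59.

0.47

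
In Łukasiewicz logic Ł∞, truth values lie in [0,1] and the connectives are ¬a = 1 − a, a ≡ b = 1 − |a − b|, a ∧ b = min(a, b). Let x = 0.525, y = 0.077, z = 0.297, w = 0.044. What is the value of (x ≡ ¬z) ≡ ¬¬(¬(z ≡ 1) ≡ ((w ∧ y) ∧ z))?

¬z = 1 − 0.297 = 0.703
x ≡ ¬z = 1 − |0.525 − 0.703| = 1 − 0.178 = 0.822
z ≡ 1 = 1 − |0.297 − 1.000| = 1 − 0.703 = 0.297
¬(z ≡ 1) = 1 − 0.297 = 0.703
w ∧ y = min(0.044, 0.077) = 0.044
(w ∧ y) ∧ z = min(0.044, 0.297) = 0.044
¬(z ≡ 1) ≡ ((w ∧ y) ∧ z) = 1 − |0.703 − 0.044| = 1 − 0.659 = 0.341
¬(¬(z ≡ 1) ≡ ((w ∧ y) ∧ z)) = 1 − 0.341 = 0.659
¬¬(¬(z ≡ 1) ≡ ((w ∧ y) ∧ z)) = 1 − 0.659 = 0.341
(x ≡ ¬z) ≡ ¬¬(¬(z ≡ 1) ≡ ((w ∧ y) ∧ z)) = 1 − |0.822 − 0.341| = 1 − 0.481 = 0.519

0.519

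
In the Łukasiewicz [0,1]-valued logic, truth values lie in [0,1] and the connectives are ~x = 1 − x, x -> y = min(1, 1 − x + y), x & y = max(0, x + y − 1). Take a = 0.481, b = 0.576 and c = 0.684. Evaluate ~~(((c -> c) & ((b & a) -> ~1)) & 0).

0.000

c -> c = min(1, 1 − 0.684 + 0.684) = min(1, 1.000) = 1.000
b & a = max(0, 0.576 + 0.481 − 1) = max(0, 0.057) = 0.057
~1 = 1 − 1.000 = 0.000
(b & a) -> ~1 = min(1, 1 − 0.057 + 0.000) = min(1, 0.943) = 0.943
(c -> c) & ((b & a) -> ~1) = max(0, 1.000 + 0.943 − 1) = max(0, 0.943) = 0.943
((c -> c) & ((b & a) -> ~1)) & 0 = max(0, 0.943 + 0.000 − 1) = max(0, -0.057) = 0.000
~(((c -> c) & ((b & a) -> ~1)) & 0) = 1 − 0.000 = 1.000
~~(((c -> c) & ((b & a) -> ~1)) & 0) = 1 − 1.000 = 0.000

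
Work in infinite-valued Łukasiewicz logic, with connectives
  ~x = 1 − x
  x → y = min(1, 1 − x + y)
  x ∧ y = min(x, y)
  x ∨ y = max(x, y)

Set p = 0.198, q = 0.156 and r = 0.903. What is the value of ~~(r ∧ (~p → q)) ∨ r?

0.903

~p = 1 − 0.198 = 0.802
~p → q = min(1, 1 − 0.802 + 0.156) = min(1, 0.354) = 0.354
r ∧ (~p → q) = min(0.903, 0.354) = 0.354
~(r ∧ (~p → q)) = 1 − 0.354 = 0.646
~~(r ∧ (~p → q)) = 1 − 0.646 = 0.354
~~(r ∧ (~p → q)) ∨ r = max(0.354, 0.903) = 0.903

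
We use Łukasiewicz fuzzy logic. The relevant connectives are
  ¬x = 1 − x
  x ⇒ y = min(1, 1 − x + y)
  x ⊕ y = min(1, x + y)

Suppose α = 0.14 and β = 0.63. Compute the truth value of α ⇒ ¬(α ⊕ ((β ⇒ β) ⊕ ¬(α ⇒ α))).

0.86

β ⇒ β = min(1, 1 − 0.63 + 0.63) = min(1, 1.00) = 1.00
α ⇒ α = min(1, 1 − 0.14 + 0.14) = min(1, 1.00) = 1.00
¬(α ⇒ α) = 1 − 1.00 = 0.00
(β ⇒ β) ⊕ ¬(α ⇒ α) = min(1, 1.00 + 0.00) = min(1, 1.00) = 1.00
α ⊕ ((β ⇒ β) ⊕ ¬(α ⇒ α)) = min(1, 0.14 + 1.00) = min(1, 1.14) = 1.00
¬(α ⊕ ((β ⇒ β) ⊕ ¬(α ⇒ α))) = 1 − 1.00 = 0.00
α ⇒ ¬(α ⊕ ((β ⇒ β) ⊕ ¬(α ⇒ α))) = min(1, 1 − 0.14 + 0.00) = min(1, 0.86) = 0.86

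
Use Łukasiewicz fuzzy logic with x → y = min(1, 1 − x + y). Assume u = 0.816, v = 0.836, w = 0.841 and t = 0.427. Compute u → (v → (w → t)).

w → t = min(1, 1 − 0.841 + 0.427) = min(1, 0.586) = 0.586
v → (w → t) = min(1, 1 − 0.836 + 0.586) = min(1, 0.750) = 0.750
u → (v → (w → t)) = min(1, 1 − 0.816 + 0.750) = min(1, 0.934) = 0.934

0.934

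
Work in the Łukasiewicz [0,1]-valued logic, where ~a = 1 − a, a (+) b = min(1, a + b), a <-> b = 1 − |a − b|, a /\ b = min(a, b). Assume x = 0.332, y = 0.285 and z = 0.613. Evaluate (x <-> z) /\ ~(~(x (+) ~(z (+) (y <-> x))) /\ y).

x <-> z = 1 − |0.332 − 0.613| = 1 − 0.281 = 0.719
y <-> x = 1 − |0.285 − 0.332| = 1 − 0.047 = 0.953
z (+) (y <-> x) = min(1, 0.613 + 0.953) = min(1, 1.566) = 1.000
~(z (+) (y <-> x)) = 1 − 1.000 = 0.000
x (+) ~(z (+) (y <-> x)) = min(1, 0.332 + 0.000) = min(1, 0.332) = 0.332
~(x (+) ~(z (+) (y <-> x))) = 1 − 0.332 = 0.668
~(x (+) ~(z (+) (y <-> x))) /\ y = min(0.668, 0.285) = 0.285
~(~(x (+) ~(z (+) (y <-> x))) /\ y) = 1 − 0.285 = 0.715
(x <-> z) /\ ~(~(x (+) ~(z (+) (y <-> x))) /\ y) = min(0.719, 0.715) = 0.715

0.715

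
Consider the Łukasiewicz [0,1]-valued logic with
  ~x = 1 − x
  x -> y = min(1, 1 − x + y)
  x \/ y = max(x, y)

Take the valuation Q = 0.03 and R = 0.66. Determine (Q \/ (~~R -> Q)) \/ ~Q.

0.97

~R = 1 − 0.66 = 0.34
~~R = 1 − 0.34 = 0.66
~~R -> Q = min(1, 1 − 0.66 + 0.03) = min(1, 0.37) = 0.37
Q \/ (~~R -> Q) = max(0.03, 0.37) = 0.37
~Q = 1 − 0.03 = 0.97
(Q \/ (~~R -> Q)) \/ ~Q = max(0.37, 0.97) = 0.97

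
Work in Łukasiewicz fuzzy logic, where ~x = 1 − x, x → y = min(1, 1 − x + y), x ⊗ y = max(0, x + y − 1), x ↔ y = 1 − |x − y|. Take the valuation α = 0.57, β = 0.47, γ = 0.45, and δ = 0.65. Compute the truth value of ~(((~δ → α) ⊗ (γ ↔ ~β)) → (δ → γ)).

0.12

~δ = 1 − 0.65 = 0.35
~δ → α = min(1, 1 − 0.35 + 0.57) = min(1, 1.22) = 1.00
~β = 1 − 0.47 = 0.53
γ ↔ ~β = 1 − |0.45 − 0.53| = 1 − 0.08 = 0.92
(~δ → α) ⊗ (γ ↔ ~β) = max(0, 1.00 + 0.92 − 1) = max(0, 0.92) = 0.92
δ → γ = min(1, 1 − 0.65 + 0.45) = min(1, 0.80) = 0.80
((~δ → α) ⊗ (γ ↔ ~β)) → (δ → γ) = min(1, 1 − 0.92 + 0.80) = min(1, 0.88) = 0.88
~(((~δ → α) ⊗ (γ ↔ ~β)) → (δ → γ)) = 1 − 0.88 = 0.12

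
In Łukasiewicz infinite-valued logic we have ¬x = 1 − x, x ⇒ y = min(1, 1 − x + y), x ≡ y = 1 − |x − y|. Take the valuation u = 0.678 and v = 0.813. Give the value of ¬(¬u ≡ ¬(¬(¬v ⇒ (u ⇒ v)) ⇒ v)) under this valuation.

¬u = 1 − 0.678 = 0.322
¬v = 1 − 0.813 = 0.187
u ⇒ v = min(1, 1 − 0.678 + 0.813) = min(1, 1.135) = 1.000
¬v ⇒ (u ⇒ v) = min(1, 1 − 0.187 + 1.000) = min(1, 1.813) = 1.000
¬(¬v ⇒ (u ⇒ v)) = 1 − 1.000 = 0.000
¬(¬v ⇒ (u ⇒ v)) ⇒ v = min(1, 1 − 0.000 + 0.813) = min(1, 1.813) = 1.000
¬(¬(¬v ⇒ (u ⇒ v)) ⇒ v) = 1 − 1.000 = 0.000
¬u ≡ ¬(¬(¬v ⇒ (u ⇒ v)) ⇒ v) = 1 − |0.322 − 0.000| = 1 − 0.322 = 0.678
¬(¬u ≡ ¬(¬(¬v ⇒ (u ⇒ v)) ⇒ v)) = 1 − 0.678 = 0.322

0.322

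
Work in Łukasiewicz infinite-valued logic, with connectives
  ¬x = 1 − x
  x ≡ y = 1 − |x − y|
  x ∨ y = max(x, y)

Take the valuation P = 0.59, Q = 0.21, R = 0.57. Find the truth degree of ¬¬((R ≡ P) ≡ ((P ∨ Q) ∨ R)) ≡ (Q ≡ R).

R ≡ P = 1 − |0.57 − 0.59| = 1 − 0.02 = 0.98
P ∨ Q = max(0.59, 0.21) = 0.59
(P ∨ Q) ∨ R = max(0.59, 0.57) = 0.59
(R ≡ P) ≡ ((P ∨ Q) ∨ R) = 1 − |0.98 − 0.59| = 1 − 0.39 = 0.61
¬((R ≡ P) ≡ ((P ∨ Q) ∨ R)) = 1 − 0.61 = 0.39
¬¬((R ≡ P) ≡ ((P ∨ Q) ∨ R)) = 1 − 0.39 = 0.61
Q ≡ R = 1 − |0.21 − 0.57| = 1 − 0.36 = 0.64
¬¬((R ≡ P) ≡ ((P ∨ Q) ∨ R)) ≡ (Q ≡ R) = 1 − |0.61 − 0.64| = 1 − 0.03 = 0.97

0.97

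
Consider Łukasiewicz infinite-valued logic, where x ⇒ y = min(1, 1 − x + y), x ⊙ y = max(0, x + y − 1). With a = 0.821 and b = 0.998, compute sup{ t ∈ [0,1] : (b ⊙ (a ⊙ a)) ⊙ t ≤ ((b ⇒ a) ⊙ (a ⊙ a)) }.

0.825

a ⊙ a = max(0, 0.821 + 0.821 − 1) = max(0, 0.642) = 0.642
b ⊙ (a ⊙ a) = max(0, 0.998 + 0.642 − 1) = max(0, 0.640) = 0.640
So the left factor is b ⊙ (a ⊙ a) = 0.640.
b ⇒ a = min(1, 1 − 0.998 + 0.821) = min(1, 0.823) = 0.823
(b ⇒ a) ⊙ (a ⊙ a) = max(0, 0.823 + 0.642 − 1) = max(0, 0.465) = 0.465
So the right-hand bound is (b ⇒ a) ⊙ (a ⊙ a) = 0.465.
The residuum of the Łukasiewicz t-norm gives the supremum: min(1, 1 − 0.640 + 0.465).
1 − 0.640 + 0.465 = 0.825, so t = min(1, 0.825) = 0.825.
Check: 0.640 ⊙ 0.825 = max(0, 0.465) = 0.465 ≤ 0.465.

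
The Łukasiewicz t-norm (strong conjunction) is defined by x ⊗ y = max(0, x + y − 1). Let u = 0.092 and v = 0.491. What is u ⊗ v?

u ⊗ v = max(0, 0.092 + 0.491 − 1) = max(0, -0.417) = 0.000
For comparison, the Gödel (minimum) t-norm min(x, y) would give 0.092.

0.000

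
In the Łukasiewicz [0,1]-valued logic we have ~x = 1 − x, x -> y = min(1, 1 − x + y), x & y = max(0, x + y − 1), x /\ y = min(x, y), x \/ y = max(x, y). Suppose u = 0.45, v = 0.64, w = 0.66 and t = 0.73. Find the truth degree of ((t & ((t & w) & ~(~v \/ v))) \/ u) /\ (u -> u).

t & w = max(0, 0.73 + 0.66 − 1) = max(0, 0.39) = 0.39
~v = 1 − 0.64 = 0.36
~v \/ v = max(0.36, 0.64) = 0.64
~(~v \/ v) = 1 − 0.64 = 0.36
(t & w) & ~(~v \/ v) = max(0, 0.39 + 0.36 − 1) = max(0, -0.25) = 0.00
t & ((t & w) & ~(~v \/ v)) = max(0, 0.73 + 0.00 − 1) = max(0, -0.27) = 0.00
(t & ((t & w) & ~(~v \/ v))) \/ u = max(0.00, 0.45) = 0.45
u -> u = min(1, 1 − 0.45 + 0.45) = min(1, 1.00) = 1.00
((t & ((t & w) & ~(~v \/ v))) \/ u) /\ (u -> u) = min(0.45, 1.00) = 0.45

0.45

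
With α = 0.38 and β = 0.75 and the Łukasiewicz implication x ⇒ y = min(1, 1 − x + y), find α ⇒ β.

1.00

α ⇒ β = min(1, 1 − 0.38 + 0.75) = min(1, 1.37) = 1.00
For comparison, the Gödel implication (1 if x ≤ y else y) would give 1.00.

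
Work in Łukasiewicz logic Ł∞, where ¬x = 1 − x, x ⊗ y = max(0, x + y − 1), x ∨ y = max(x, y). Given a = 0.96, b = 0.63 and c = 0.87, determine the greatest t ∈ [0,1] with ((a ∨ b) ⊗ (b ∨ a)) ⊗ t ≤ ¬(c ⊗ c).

a ∨ b = max(0.96, 0.63) = 0.96
b ∨ a = max(0.63, 0.96) = 0.96
(a ∨ b) ⊗ (b ∨ a) = max(0, 0.96 + 0.96 − 1) = max(0, 0.92) = 0.92
So the left factor is (a ∨ b) ⊗ (b ∨ a) = 0.92.
c ⊗ c = max(0, 0.87 + 0.87 − 1) = max(0, 0.74) = 0.74
¬(c ⊗ c) = 1 − 0.74 = 0.26
So the right-hand bound is ¬(c ⊗ c) = 0.26.
The residuum of the Łukasiewicz t-norm gives the supremum: min(1, 1 − 0.92 + 0.26).
1 − 0.92 + 0.26 = 0.34, so t = min(1, 0.34) = 0.34.
Check: 0.92 ⊗ 0.34 = max(0, 0.26) = 0.26 ≤ 0.26.

0.34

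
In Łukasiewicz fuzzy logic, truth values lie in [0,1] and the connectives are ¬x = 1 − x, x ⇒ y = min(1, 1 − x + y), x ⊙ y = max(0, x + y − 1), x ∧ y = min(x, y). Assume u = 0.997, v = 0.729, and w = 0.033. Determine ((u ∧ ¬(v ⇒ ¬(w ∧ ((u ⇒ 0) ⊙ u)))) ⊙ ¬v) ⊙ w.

u ⇒ 0 = min(1, 1 − 0.997 + 0.000) = min(1, 0.003) = 0.003
(u ⇒ 0) ⊙ u = max(0, 0.003 + 0.997 − 1) = max(0, 0.000) = 0.000
w ∧ ((u ⇒ 0) ⊙ u) = min(0.033, 0.000) = 0.000
¬(w ∧ ((u ⇒ 0) ⊙ u)) = 1 − 0.000 = 1.000
v ⇒ ¬(w ∧ ((u ⇒ 0) ⊙ u)) = min(1, 1 − 0.729 + 1.000) = min(1, 1.271) = 1.000
¬(v ⇒ ¬(w ∧ ((u ⇒ 0) ⊙ u))) = 1 − 1.000 = 0.000
u ∧ ¬(v ⇒ ¬(w ∧ ((u ⇒ 0) ⊙ u))) = min(0.997, 0.000) = 0.000
¬v = 1 − 0.729 = 0.271
(u ∧ ¬(v ⇒ ¬(w ∧ ((u ⇒ 0) ⊙ u)))) ⊙ ¬v = max(0, 0.000 + 0.271 − 1) = max(0, -0.729) = 0.000
((u ∧ ¬(v ⇒ ¬(w ∧ ((u ⇒ 0) ⊙ u)))) ⊙ ¬v) ⊙ w = max(0, 0.000 + 0.033 − 1) = max(0, -0.967) = 0.000

0.000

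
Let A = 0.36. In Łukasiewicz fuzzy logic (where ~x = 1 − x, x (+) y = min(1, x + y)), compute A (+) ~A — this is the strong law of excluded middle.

1.00

~A = 1 − 0.36 = 0.64
A (+) ~A = min(1, 0.36 + 0.64) = min(1, 1.00) = 1.00
(As expected: always 1 in Ł∞ since a ⊕ (1−a) = 1.)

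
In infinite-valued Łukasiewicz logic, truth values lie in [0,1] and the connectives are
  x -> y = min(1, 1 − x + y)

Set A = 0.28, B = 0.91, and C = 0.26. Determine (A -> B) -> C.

0.26

A -> B = min(1, 1 − 0.28 + 0.91) = min(1, 1.63) = 1.00
(A -> B) -> C = min(1, 1 − 1.00 + 0.26) = min(1, 0.26) = 0.26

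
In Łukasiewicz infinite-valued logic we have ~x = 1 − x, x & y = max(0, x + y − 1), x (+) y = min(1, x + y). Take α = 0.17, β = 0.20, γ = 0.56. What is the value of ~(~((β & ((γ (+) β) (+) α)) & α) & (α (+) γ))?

γ (+) β = min(1, 0.56 + 0.20) = min(1, 0.76) = 0.76
(γ (+) β) (+) α = min(1, 0.76 + 0.17) = min(1, 0.93) = 0.93
β & ((γ (+) β) (+) α) = max(0, 0.20 + 0.93 − 1) = max(0, 0.13) = 0.13
(β & ((γ (+) β) (+) α)) & α = max(0, 0.13 + 0.17 − 1) = max(0, -0.70) = 0.00
~((β & ((γ (+) β) (+) α)) & α) = 1 − 0.00 = 1.00
α (+) γ = min(1, 0.17 + 0.56) = min(1, 0.73) = 0.73
~((β & ((γ (+) β) (+) α)) & α) & (α (+) γ) = max(0, 1.00 + 0.73 − 1) = max(0, 0.73) = 0.73
~(~((β & ((γ (+) β) (+) α)) & α) & (α (+) γ)) = 1 − 0.73 = 0.27

0.27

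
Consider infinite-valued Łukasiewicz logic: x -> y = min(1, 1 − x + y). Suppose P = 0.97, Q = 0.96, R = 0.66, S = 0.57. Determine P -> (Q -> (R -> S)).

R -> S = min(1, 1 − 0.66 + 0.57) = min(1, 0.91) = 0.91
Q -> (R -> S) = min(1, 1 − 0.96 + 0.91) = min(1, 0.95) = 0.95
P -> (Q -> (R -> S)) = min(1, 1 − 0.97 + 0.95) = min(1, 0.98) = 0.98

0.98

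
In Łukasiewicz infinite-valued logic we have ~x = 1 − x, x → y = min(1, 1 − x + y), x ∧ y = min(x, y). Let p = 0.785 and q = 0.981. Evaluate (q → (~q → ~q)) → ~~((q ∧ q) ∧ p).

0.785

~q = 1 − 0.981 = 0.019
~q → ~q = min(1, 1 − 0.019 + 0.019) = min(1, 1.000) = 1.000
q → (~q → ~q) = min(1, 1 − 0.981 + 1.000) = min(1, 1.019) = 1.000
q ∧ q = min(0.981, 0.981) = 0.981
(q ∧ q) ∧ p = min(0.981, 0.785) = 0.785
~((q ∧ q) ∧ p) = 1 − 0.785 = 0.215
~~((q ∧ q) ∧ p) = 1 − 0.215 = 0.785
(q → (~q → ~q)) → ~~((q ∧ q) ∧ p) = min(1, 1 − 1.000 + 0.785) = min(1, 0.785) = 0.785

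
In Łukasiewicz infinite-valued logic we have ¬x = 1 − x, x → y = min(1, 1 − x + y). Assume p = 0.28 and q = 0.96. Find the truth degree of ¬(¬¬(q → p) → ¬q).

q → p = min(1, 1 − 0.96 + 0.28) = min(1, 0.32) = 0.32
¬(q → p) = 1 − 0.32 = 0.68
¬¬(q → p) = 1 − 0.68 = 0.32
¬q = 1 − 0.96 = 0.04
¬¬(q → p) → ¬q = min(1, 1 − 0.32 + 0.04) = min(1, 0.72) = 0.72
¬(¬¬(q → p) → ¬q) = 1 − 0.72 = 0.28

0.28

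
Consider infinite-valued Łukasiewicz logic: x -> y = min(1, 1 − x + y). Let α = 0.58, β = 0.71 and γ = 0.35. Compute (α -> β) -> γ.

α -> β = min(1, 1 − 0.58 + 0.71) = min(1, 1.13) = 1.00
(α -> β) -> γ = min(1, 1 − 1.00 + 0.35) = min(1, 0.35) = 0.35

0.35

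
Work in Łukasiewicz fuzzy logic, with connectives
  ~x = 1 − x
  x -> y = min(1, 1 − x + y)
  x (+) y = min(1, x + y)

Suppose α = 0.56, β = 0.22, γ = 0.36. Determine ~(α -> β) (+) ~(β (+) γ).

0.76

α -> β = min(1, 1 − 0.56 + 0.22) = min(1, 0.66) = 0.66
~(α -> β) = 1 − 0.66 = 0.34
β (+) γ = min(1, 0.22 + 0.36) = min(1, 0.58) = 0.58
~(β (+) γ) = 1 − 0.58 = 0.42
~(α -> β) (+) ~(β (+) γ) = min(1, 0.34 + 0.42) = min(1, 0.76) = 0.76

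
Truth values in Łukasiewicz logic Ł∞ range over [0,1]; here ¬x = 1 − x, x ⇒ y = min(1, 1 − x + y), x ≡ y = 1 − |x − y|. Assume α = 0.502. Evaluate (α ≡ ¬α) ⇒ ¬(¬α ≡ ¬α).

¬α = 1 − 0.502 = 0.498
α ≡ ¬α = 1 − |0.502 − 0.498| = 1 − 0.004 = 0.996
¬α ≡ ¬α = 1 − |0.498 − 0.498| = 1 − 0.000 = 1.000
¬(¬α ≡ ¬α) = 1 − 1.000 = 0.000
(α ≡ ¬α) ⇒ ¬(¬α ≡ ¬α) = min(1, 1 − 0.996 + 0.000) = min(1, 0.004) = 0.004

0.004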